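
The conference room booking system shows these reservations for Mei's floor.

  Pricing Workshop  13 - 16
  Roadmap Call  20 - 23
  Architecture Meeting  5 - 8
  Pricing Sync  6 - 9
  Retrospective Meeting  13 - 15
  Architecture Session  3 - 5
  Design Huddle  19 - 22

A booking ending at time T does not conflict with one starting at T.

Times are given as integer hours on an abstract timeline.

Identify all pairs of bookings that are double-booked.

Architecture Meeting & Pricing Sync, Design Huddle & Roadmap Call, Pricing Workshop & Retrospective Meeting

Check each pair: they overlap iff neither finishes before the other starts.
Sorted by start: Architecture Session, Architecture Meeting, Pricing Sync, Pricing Workshop, Retrospective Meeting, Design Huddle, Roadmap Call.
Architecture Meeting starts exactly when Architecture Session ends (back-to-back, no overlap); Architecture Session is clear from here.
Pricing Sync starts before Architecture Meeting ends → Architecture Meeting and Pricing Sync overlap.
Pricing Workshop starts after Architecture Meeting ends; Architecture Meeting is clear from here.
Pricing Workshop starts after Pricing Sync ends; Pricing Sync is clear from here.
Retrospective Meeting starts before Pricing Workshop ends → Pricing Workshop and Retrospective Meeting overlap.
Design Huddle starts after Pricing Workshop ends; Pricing Workshop is clear from here.
Design Huddle starts after Retrospective Meeting ends; Retrospective Meeting is clear from here.
Roadmap Call starts before Design Huddle ends → Design Huddle and Roadmap Call overlap.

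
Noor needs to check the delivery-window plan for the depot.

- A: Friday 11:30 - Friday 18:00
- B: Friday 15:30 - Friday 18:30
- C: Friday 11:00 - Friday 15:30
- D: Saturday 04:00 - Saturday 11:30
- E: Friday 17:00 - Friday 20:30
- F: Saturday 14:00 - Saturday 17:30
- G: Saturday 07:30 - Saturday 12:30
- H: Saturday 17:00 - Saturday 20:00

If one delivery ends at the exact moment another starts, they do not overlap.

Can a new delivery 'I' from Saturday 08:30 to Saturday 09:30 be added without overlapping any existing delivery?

No — it overlaps D, G

C: ends Friday 15:30 at or before I starts Saturday 08:30 → clear.
A: ends Friday 18:00 at or before I starts Saturday 08:30 → clear.
B: ends Friday 18:30 at or before I starts Saturday 08:30 → clear.
E: ends Friday 20:30 at or before I starts Saturday 08:30 → clear.
D: starts Saturday 04:00 before I ends Saturday 09:30, and ends Saturday 11:30 after I starts Saturday 08:30 → overlap.
G: starts Saturday 07:30 before I ends Saturday 09:30, and ends Saturday 12:30 after I starts Saturday 08:30 → overlap.
F: starts Saturday 14:00 at or after I ends Saturday 09:30 → clear.
H: starts Saturday 17:00 at or after I ends Saturday 09:30 → clear.
I overlaps D, G.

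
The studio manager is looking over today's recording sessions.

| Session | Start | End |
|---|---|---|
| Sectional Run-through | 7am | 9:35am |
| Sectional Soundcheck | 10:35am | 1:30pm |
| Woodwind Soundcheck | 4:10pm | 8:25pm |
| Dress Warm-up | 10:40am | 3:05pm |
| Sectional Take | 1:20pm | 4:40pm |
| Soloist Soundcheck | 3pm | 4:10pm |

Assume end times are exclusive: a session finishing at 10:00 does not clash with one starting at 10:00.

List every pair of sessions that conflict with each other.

Dress Warm-up & Sectional Soundcheck, Dress Warm-up & Sectional Take, Dress Warm-up & Soloist Soundcheck, Sectional Soundcheck & Sectional Take, Sectional Take & Soloist Soundcheck, Sectional Take & Woodwind Soundcheck

Sorted by start: Sectional Run-through, Sectional Soundcheck, Dress Warm-up, Sectional Take, Soloist Soundcheck, Woodwind Soundcheck.
Sectional Soundcheck starts after Sectional Run-through ends; Sectional Run-through is clear from here.
Dress Warm-up starts before Sectional Soundcheck ends → Sectional Soundcheck and Dress Warm-up overlap.
Sectional Take starts before Sectional Soundcheck ends → Sectional Soundcheck and Sectional Take overlap.
Soloist Soundcheck starts after Sectional Soundcheck ends; Sectional Soundcheck is clear from here.
Sectional Take starts before Dress Warm-up ends → Dress Warm-up and Sectional Take overlap.
Soloist Soundcheck starts before Dress Warm-up ends → Dress Warm-up and Soloist Soundcheck overlap.
Woodwind Soundcheck starts after Dress Warm-up ends.
Soloist Soundcheck starts before Sectional Take ends → Sectional Take and Soloist Soundcheck overlap.
Woodwind Soundcheck starts before Sectional Take ends → Sectional Take and Woodwind Soundcheck overlap.
Woodwind Soundcheck starts exactly when Soloist Soundcheck ends (back-to-back, no overlap).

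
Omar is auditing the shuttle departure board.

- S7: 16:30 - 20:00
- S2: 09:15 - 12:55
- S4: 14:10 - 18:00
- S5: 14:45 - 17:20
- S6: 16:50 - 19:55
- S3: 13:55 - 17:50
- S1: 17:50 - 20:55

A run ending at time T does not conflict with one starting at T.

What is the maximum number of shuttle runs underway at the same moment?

Sort all start/end points and keep a running count:
09:15 start S2 → 1
12:55 end S2 → 0
13:55 start S3 → 1
14:10 start S4 → 2
14:45 start S5 → 3
16:30 start S7 → 4
16:50 start S6 → 5
17:20 end S5 → 4
17:50 end S3 → 3
17:50 start S1 → 4
18:00 end S4 → 3
19:55 end S6 → 2
20:00 end S7 → 1
20:55 end S1 → 0
Peak is 5, at 16:50 (S3, S4, S5, S6, S7).

5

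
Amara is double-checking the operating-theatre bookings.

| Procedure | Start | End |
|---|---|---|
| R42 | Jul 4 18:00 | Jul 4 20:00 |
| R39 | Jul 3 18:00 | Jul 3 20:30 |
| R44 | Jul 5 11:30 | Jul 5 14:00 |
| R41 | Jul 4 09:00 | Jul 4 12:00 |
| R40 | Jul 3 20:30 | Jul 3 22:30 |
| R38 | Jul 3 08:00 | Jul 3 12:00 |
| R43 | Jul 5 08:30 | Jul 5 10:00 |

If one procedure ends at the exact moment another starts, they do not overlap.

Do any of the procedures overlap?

No

Sorted by start: R38, R39, R40, R41, R42, R43, R44.
R39 starts after R38 ends, so R38 has no further overlaps.
R40 starts exactly when R39 ends (back-to-back, no overlap), so R39 has no further overlaps.
R41 starts after R40 ends, so R40 has no further overlaps.
R42 starts after R41 ends, so R41 has no further overlaps.
R43 starts after R42 ends, so R42 has no further overlaps.
R44 starts after R43 ends.
Every pair is clear; the schedule has no overlaps.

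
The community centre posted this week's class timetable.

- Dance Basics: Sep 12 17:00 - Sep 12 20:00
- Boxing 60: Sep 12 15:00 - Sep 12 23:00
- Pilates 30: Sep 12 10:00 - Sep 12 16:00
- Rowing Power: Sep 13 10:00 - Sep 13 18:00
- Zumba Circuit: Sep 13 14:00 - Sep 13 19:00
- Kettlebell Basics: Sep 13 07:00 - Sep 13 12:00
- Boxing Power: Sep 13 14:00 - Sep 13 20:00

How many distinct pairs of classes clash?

Check each pair: they overlap iff neither finishes before the other starts.
Sorted by start: Pilates 30, Boxing 60, Dance Basics, Kettlebell Basics, Rowing Power, Zumba Circuit, Boxing Power.
Boxing 60 starts before Pilates 30 ends → Pilates 30 and Boxing 60 overlap.
Dance Basics starts after Pilates 30 ends; Pilates 30 is clear from here.
Dance Basics starts before Boxing 60 ends → Boxing 60 and Dance Basics overlap.
Kettlebell Basics starts after Boxing 60 ends; Boxing 60 is clear from here.
Kettlebell Basics starts after Dance Basics ends; Dance Basics is clear from here.
Rowing Power starts before Kettlebell Basics ends → Kettlebell Basics and Rowing Power overlap.
Zumba Circuit starts after Kettlebell Basics ends; Kettlebell Basics is clear from here.
Zumba Circuit starts before Rowing Power ends → Rowing Power and Zumba Circuit overlap.
Boxing Power starts before Rowing Power ends → Rowing Power and Boxing Power overlap.
Boxing Power starts before Zumba Circuit ends → Zumba Circuit and Boxing Power overlap.
Overlapping pairs: Boxing 60 & Dance Basics, Boxing 60 & Pilates 30, Boxing Power & Rowing Power, Boxing Power & Zumba Circuit, Kettlebell Basics & Rowing Power, Rowing Power & Zumba Circuit — 6 in total.

6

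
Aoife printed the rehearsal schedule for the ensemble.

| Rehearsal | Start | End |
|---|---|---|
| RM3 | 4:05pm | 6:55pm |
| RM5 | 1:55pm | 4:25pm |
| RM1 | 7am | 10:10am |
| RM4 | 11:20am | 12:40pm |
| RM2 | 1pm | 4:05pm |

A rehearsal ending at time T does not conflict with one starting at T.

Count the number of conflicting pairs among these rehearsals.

2

Sorted by start: RM1, RM4, RM2, RM5, RM3.
RM4 starts after RM1 ends; RM1 is clear from here.
RM2 starts after RM4 ends; RM4 is clear from here.
RM5 starts before RM2 ends → RM2 and RM5 overlap.
RM3 starts exactly when RM2 ends (back-to-back, no overlap).
RM3 starts before RM5 ends → RM5 and RM3 overlap.
Overlapping pairs: RM2 & RM5, RM3 & RM5 — 2 in total.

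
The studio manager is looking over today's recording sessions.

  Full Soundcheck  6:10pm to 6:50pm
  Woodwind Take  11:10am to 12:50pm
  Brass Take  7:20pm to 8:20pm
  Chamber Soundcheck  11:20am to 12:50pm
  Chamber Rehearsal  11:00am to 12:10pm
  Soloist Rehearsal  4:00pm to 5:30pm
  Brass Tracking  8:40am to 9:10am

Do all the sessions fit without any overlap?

No

Sorted by start: Brass Tracking, Chamber Rehearsal, Woodwind Take, Chamber Soundcheck, Soloist Rehearsal, Full Soundcheck, Brass Take.
Chamber Rehearsal starts after Brass Tracking ends — done with Brass Tracking.
Woodwind Take starts before Chamber Rehearsal ends → Chamber Rehearsal and Woodwind Take overlap.
That's a conflict, so the schedule is not conflict-free.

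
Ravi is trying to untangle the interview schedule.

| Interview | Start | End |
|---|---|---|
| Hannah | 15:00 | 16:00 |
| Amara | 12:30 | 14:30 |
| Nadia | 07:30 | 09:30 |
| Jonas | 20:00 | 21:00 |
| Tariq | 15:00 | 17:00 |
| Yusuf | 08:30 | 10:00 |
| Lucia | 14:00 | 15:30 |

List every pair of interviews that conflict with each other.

Two intervals overlap when each starts before the other ends.
Sorted by start: Nadia, Yusuf, Amara, Lucia, Tariq, Hannah, Jonas.
Yusuf starts before Nadia ends → Nadia and Yusuf overlap.
Amara starts after Nadia ends, so Nadia has no further overlaps.
Amara starts after Yusuf ends, so Yusuf has no further overlaps.
Lucia starts before Amara ends → Amara and Lucia overlap.
Tariq starts after Amara ends, so Amara has no further overlaps.
Tariq starts before Lucia ends → Lucia and Tariq overlap.
Hannah starts before Lucia ends → Lucia and Hannah overlap.
Jonas starts after Lucia ends.
Hannah starts before Tariq ends → Tariq and Hannah overlap.
Jonas starts after Tariq ends.
Jonas starts after Hannah ends.

Amara & Lucia, Hannah & Lucia, Hannah & Tariq, Lucia & Tariq, Nadia & Yusuf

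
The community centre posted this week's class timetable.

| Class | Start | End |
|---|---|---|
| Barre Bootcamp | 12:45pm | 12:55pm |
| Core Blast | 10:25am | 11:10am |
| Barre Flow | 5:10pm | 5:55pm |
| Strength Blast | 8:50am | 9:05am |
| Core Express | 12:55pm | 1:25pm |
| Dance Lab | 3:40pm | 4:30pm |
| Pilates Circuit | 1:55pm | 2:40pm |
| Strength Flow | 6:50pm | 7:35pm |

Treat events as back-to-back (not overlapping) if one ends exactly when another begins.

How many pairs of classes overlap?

Check each pair: they overlap iff neither finishes before the other starts.
Sorted by start: Strength Blast, Core Blast, Barre Bootcamp, Core Express, Pilates Circuit, Dance Lab, Barre Flow, Strength Flow.
Core Blast starts after Strength Blast ends, so Strength Blast has no further overlaps.
Barre Bootcamp starts after Core Blast ends, so Core Blast has no further overlaps.
Core Express starts exactly when Barre Bootcamp ends (back-to-back, no overlap), so Barre Bootcamp has no further overlaps.
Pilates Circuit starts after Core Express ends, so Core Express has no further overlaps.
Dance Lab starts after Pilates Circuit ends, so Pilates Circuit has no further overlaps.
Barre Flow starts after Dance Lab ends, so Dance Lab has no further overlaps.
Strength Flow starts after Barre Flow ends.
No pair overlaps.

0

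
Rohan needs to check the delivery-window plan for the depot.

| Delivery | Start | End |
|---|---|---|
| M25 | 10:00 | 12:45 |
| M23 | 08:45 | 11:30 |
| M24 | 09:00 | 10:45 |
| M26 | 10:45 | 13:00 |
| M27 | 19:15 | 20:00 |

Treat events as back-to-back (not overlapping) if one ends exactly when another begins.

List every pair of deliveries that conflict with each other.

M23 & M24, M23 & M25, M23 & M26, M24 & M25, M25 & M26

Check each pair: they overlap iff neither finishes before the other starts.
Sorted by start: M23, M24, M25, M26, M27.
M24 starts before M23 ends → M23 and M24 overlap.
M25 starts before M23 ends → M23 and M25 overlap.
M26 starts before M23 ends → M23 and M26 overlap.
M27 starts after M23 ends.
M25 starts before M24 ends → M24 and M25 overlap.
M26 starts exactly when M24 ends (back-to-back, no overlap); M24 is clear from here.
M26 starts before M25 ends → M25 and M26 overlap.
M27 starts after M25 ends.
M27 starts after M26 ends.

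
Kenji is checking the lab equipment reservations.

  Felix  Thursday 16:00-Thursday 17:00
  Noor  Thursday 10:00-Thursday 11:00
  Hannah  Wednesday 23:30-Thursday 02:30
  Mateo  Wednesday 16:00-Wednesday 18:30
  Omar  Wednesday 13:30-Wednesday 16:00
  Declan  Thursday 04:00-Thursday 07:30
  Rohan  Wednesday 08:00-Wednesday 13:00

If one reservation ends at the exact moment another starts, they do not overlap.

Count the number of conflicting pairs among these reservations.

0

Two intervals overlap when each starts before the other ends.
Sorted by start: Rohan, Omar, Mateo, Hannah, Declan, Noor, Felix.
Omar starts after Rohan ends, so Rohan has no further overlaps.
Mateo starts exactly when Omar ends (back-to-back, no overlap), so Omar has no further overlaps.
Hannah starts after Mateo ends, so Mateo has no further overlaps.
Declan starts after Hannah ends, so Hannah has no further overlaps.
Noor starts after Declan ends, so Declan has no further overlaps.
Felix starts after Noor ends.
No pair overlaps.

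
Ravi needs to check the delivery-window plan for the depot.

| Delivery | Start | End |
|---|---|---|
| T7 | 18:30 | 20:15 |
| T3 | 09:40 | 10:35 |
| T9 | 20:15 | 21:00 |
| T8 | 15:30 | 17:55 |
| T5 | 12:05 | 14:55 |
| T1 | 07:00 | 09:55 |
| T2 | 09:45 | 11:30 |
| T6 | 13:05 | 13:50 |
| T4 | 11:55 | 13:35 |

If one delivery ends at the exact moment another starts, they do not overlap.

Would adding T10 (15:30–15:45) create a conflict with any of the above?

T1: ends 09:55 at or before T10 starts 15:30 → clear.
T3: ends 10:35 at or before T10 starts 15:30 → clear.
T2: ends 11:30 at or before T10 starts 15:30 → clear.
T4: ends 13:35 at or before T10 starts 15:30 → clear.
T5: ends 14:55 at or before T10 starts 15:30 → clear.
T6: ends 13:50 at or before T10 starts 15:30 → clear.
T8: starts 15:30 before T10 ends 15:45, and ends 17:55 after T10 starts 15:30 → overlap.
T7: starts 18:30 at or after T10 ends 15:45 → clear.
T9: starts 20:15 at or after T10 ends 15:45 → clear.
T10 overlaps T8.

Yes — it overlaps T8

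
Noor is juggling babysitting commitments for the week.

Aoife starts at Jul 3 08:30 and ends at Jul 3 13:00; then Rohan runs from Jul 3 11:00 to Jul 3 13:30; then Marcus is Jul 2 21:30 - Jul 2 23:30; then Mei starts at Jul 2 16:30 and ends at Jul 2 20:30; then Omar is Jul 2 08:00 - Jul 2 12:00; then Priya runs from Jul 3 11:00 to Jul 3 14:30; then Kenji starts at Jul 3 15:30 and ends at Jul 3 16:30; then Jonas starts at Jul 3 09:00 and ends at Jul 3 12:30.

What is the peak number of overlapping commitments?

4

Sort all start/end points and keep a running count:
Jul 2 08:00 start Omar → 1
Jul 2 12:00 end Omar → 0
Jul 2 16:30 start Mei → 1
Jul 2 20:30 end Mei → 0
Jul 2 21:30 start Marcus → 1
Jul 2 23:30 end Marcus → 0
Jul 3 08:30 start Aoife → 1
Jul 3 09:00 start Jonas → 2
Jul 3 11:00 start Priya → 3
Jul 3 11:00 start Rohan → 4
Jul 3 12:30 end Jonas → 3
Jul 3 13:00 end Aoife → 2
Jul 3 13:30 end Rohan → 1
Jul 3 14:30 end Priya → 0
Jul 3 15:30 start Kenji → 1
Jul 3 16:30 end Kenji → 0
Peak is 4, at Jul 3 11:00 (Aoife, Jonas, Priya, Rohan).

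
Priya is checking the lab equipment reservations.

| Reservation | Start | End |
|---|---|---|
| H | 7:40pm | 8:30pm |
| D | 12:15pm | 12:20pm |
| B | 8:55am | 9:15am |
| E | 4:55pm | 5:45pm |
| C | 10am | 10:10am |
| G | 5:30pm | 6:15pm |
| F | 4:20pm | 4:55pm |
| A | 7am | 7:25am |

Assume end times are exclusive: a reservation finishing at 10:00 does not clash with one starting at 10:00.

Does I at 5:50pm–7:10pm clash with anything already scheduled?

A: ends 7:25am at or before I starts 5:50pm → clear.
B: ends 9:15am at or before I starts 5:50pm → clear.
C: ends 10:10am at or before I starts 5:50pm → clear.
D: ends 12:20pm at or before I starts 5:50pm → clear.
F: ends 4:55pm at or before I starts 5:50pm → clear.
E: ends 5:45pm at or before I starts 5:50pm → clear.
G: starts 5:30pm before I ends 7:10pm, and ends 6:15pm after I starts 5:50pm → overlap.
H: starts 7:40pm at or after I ends 7:10pm → clear.
I overlaps G.

Yes — it overlaps G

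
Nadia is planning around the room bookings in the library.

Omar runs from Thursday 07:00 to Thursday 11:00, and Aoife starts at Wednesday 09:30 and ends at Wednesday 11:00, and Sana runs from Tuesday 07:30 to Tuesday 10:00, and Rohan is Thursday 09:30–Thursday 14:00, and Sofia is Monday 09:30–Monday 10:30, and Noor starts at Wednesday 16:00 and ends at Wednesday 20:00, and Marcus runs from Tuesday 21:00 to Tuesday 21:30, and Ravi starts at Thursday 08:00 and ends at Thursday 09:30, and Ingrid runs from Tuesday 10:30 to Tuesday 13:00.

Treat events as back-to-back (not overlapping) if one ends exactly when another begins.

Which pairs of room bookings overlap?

Omar & Ravi, Omar & Rohan

Sorted by start: Sofia, Sana, Ingrid, Marcus, Aoife, Noor, Omar, Ravi, Rohan.
Sana starts after Sofia ends, so nothing later overlaps Sofia either.
Ingrid starts after Sana ends, so nothing later overlaps Sana either.
Marcus starts after Ingrid ends, so nothing later overlaps Ingrid either.
Aoife starts after Marcus ends, so nothing later overlaps Marcus either.
Noor starts after Aoife ends, so nothing later overlaps Aoife either.
Omar starts after Noor ends, so nothing later overlaps Noor either.
Ravi starts before Omar ends → Omar and Ravi overlap.
Rohan starts before Omar ends → Omar and Rohan overlap.
Rohan starts exactly when Ravi ends (back-to-back, no overlap).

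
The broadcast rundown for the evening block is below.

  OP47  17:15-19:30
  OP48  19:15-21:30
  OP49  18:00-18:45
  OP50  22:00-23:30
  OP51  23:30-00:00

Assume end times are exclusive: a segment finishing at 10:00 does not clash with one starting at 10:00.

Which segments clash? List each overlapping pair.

Sorted by start: OP47, OP49, OP48, OP50, OP51.
OP49 starts before OP47 ends → OP47 and OP49 overlap.
OP48 starts before OP47 ends → OP47 and OP48 overlap.
OP50 starts after OP47 ends, so OP47 has no further overlaps.
OP48 starts after OP49 ends, so OP49 has no further overlaps.
OP50 starts after OP48 ends, so OP48 has no further overlaps.
OP51 starts exactly when OP50 ends (back-to-back, no overlap).

OP47 & OP48, OP47 & OP49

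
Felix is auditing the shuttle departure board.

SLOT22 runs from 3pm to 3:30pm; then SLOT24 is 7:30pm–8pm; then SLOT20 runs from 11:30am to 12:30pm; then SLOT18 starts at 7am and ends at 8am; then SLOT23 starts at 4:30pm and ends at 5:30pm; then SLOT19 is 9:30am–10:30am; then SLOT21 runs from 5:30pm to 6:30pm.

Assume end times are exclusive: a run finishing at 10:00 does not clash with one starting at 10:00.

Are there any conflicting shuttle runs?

No

Sorted by start: SLOT18, SLOT19, SLOT20, SLOT22, SLOT23, SLOT21, SLOT24.
SLOT19 starts after SLOT18 ends, so nothing later overlaps SLOT18 either.
SLOT20 starts after SLOT19 ends, so nothing later overlaps SLOT19 either.
SLOT22 starts after SLOT20 ends, so nothing later overlaps SLOT20 either.
SLOT23 starts after SLOT22 ends, so nothing later overlaps SLOT22 either.
SLOT21 starts exactly when SLOT23 ends (back-to-back, no overlap), so nothing later overlaps SLOT23 either.
SLOT24 starts after SLOT21 ends.
Every pair is clear; the schedule has no overlaps.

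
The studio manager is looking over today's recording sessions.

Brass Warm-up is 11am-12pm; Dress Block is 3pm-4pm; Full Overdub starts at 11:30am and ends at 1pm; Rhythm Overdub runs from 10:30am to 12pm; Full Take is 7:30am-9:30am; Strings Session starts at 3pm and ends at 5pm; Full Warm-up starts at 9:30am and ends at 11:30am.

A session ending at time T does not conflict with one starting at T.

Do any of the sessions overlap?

Yes

Sorted by start: Full Take, Full Warm-up, Rhythm Overdub, Brass Warm-up, Full Overdub, Strings Session, Dress Block.
Full Warm-up starts exactly when Full Take ends (back-to-back, no overlap) — done with Full Take.
Rhythm Overdub starts before Full Warm-up ends → Full Warm-up and Rhythm Overdub overlap.
That's a conflict, so the schedule is not conflict-free.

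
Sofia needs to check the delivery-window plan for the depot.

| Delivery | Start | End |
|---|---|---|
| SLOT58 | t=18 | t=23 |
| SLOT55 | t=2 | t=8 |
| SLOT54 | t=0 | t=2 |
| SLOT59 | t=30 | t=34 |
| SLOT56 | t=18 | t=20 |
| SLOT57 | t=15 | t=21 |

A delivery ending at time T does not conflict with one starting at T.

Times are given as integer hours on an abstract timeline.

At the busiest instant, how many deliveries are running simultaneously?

3

Walk through starts and ends in time order (an end at T is processed before a start at T):
t=0 start SLOT54 → 1
t=2 end SLOT54 → 0
t=2 start SLOT55 → 1
t=8 end SLOT55 → 0
t=15 start SLOT57 → 1
t=18 start SLOT56 → 2
t=18 start SLOT58 → 3
t=20 end SLOT56 → 2
t=21 end SLOT57 → 1
t=23 end SLOT58 → 0
t=30 start SLOT59 → 1
t=34 end SLOT59 → 0
Peak is 3, at t=18 (SLOT56, SLOT57, SLOT58).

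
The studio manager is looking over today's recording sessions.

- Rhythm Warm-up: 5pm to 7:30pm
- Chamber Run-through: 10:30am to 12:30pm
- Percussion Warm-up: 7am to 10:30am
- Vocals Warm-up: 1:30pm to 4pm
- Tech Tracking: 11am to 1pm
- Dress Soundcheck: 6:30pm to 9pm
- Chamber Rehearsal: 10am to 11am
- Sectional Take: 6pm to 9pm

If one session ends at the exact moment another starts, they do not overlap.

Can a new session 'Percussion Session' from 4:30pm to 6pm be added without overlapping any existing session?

Percussion Warm-up: ends 10:30am at or before Percussion Session starts 4:30pm → clear.
Chamber Rehearsal: ends 11am at or before Percussion Session starts 4:30pm → clear.
Chamber Run-through: ends 12:30pm at or before Percussion Session starts 4:30pm → clear.
Tech Tracking: ends 1pm at or before Percussion Session starts 4:30pm → clear.
Vocals Warm-up: ends 4pm at or before Percussion Session starts 4:30pm → clear.
Rhythm Warm-up: starts 5pm before Percussion Session ends 6pm, and ends 7:30pm after Percussion Session starts 4:30pm → overlap.
Sectional Take: starts 6pm at or after Percussion Session ends 6pm → clear.
Dress Soundcheck: starts 6:30pm at or after Percussion Session ends 6pm → clear.
Percussion Session overlaps Rhythm Warm-up.

No — it overlaps Rhythm Warm-up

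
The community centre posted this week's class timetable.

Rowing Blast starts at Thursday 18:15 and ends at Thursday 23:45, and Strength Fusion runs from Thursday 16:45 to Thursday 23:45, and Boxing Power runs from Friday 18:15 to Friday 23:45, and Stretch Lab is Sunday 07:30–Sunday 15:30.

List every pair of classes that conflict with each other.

Rowing Blast & Strength Fusion

Two intervals overlap when each starts before the other ends.
Sorted by start: Strength Fusion, Rowing Blast, Boxing Power, Stretch Lab.
Rowing Blast starts before Strength Fusion ends → Strength Fusion and Rowing Blast overlap.
Boxing Power starts after Strength Fusion ends — done with Strength Fusion.
Boxing Power starts after Rowing Blast ends — done with Rowing Blast.
Stretch Lab starts after Boxing Power ends.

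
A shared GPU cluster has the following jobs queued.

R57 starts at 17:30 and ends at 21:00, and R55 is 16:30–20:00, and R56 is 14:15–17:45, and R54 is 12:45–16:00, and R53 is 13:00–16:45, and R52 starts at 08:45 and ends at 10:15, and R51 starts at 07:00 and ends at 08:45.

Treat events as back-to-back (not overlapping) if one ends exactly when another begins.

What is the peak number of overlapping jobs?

Walk through starts and ends in time order (an end at T is processed before a start at T):
07:00 start R51 → 1
08:45 end R51 → 0
08:45 start R52 → 1
10:15 end R52 → 0
12:45 start R54 → 1
13:00 start R53 → 2
14:15 start R56 → 3
16:00 end R54 → 2
16:30 start R55 → 3
16:45 end R53 → 2
17:30 start R57 → 3
17:45 end R56 → 2
20:00 end R55 → 1
21:00 end R57 → 0
Peak is 3, at 14:15 (R53, R54, R56).

3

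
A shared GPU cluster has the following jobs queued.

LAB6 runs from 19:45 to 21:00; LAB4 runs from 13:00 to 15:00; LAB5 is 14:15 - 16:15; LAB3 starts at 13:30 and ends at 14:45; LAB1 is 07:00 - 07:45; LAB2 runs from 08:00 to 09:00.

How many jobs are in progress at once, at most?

3

Walk through starts and ends in time order (an end at T is processed before a start at T):
07:00 start LAB1 → 1
07:45 end LAB1 → 0
08:00 start LAB2 → 1
09:00 end LAB2 → 0
13:00 start LAB4 → 1
13:30 start LAB3 → 2
14:15 start LAB5 → 3
14:45 end LAB3 → 2
15:00 end LAB4 → 1
16:15 end LAB5 → 0
19:45 start LAB6 → 1
21:00 end LAB6 → 0
Peak is 3, at 14:15 (LAB3, LAB4, LAB5).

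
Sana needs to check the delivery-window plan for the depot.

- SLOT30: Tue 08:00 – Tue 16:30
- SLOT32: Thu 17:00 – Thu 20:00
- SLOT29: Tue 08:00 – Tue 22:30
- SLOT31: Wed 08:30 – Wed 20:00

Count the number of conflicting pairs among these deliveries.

1

Sorted by start: SLOT29, SLOT30, SLOT31, SLOT32.
SLOT30 starts before SLOT29 ends → SLOT29 and SLOT30 overlap.
SLOT31 starts after SLOT29 ends, so SLOT29 has no further overlaps.
SLOT31 starts after SLOT30 ends, so SLOT30 has no further overlaps.
SLOT32 starts after SLOT31 ends.
Overlapping pairs: SLOT29 & SLOT30 — 1 in total.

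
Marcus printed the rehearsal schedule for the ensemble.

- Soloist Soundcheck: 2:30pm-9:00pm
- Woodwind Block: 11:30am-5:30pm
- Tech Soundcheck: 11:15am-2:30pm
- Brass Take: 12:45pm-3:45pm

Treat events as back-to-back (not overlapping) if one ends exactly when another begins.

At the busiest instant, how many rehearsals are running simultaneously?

Sort all start/end points and keep a running count:
11:15am start Tech Soundcheck → 1
11:30am start Woodwind Block → 2
12:45pm start Brass Take → 3
2:30pm end Tech Soundcheck → 2
2:30pm start Soloist Soundcheck → 3
3:45pm end Brass Take → 2
5:30pm end Woodwind Block → 1
9:00pm end Soloist Soundcheck → 0
Peak is 3, at 12:45pm (Brass Take, Tech Soundcheck, Woodwind Block).

3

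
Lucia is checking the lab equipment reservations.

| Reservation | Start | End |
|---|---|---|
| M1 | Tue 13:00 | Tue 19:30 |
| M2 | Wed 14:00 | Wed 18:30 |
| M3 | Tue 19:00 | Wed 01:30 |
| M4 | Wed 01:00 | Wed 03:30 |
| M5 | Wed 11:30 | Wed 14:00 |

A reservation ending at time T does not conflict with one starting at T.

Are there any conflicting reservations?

Yes

Check each pair: they overlap iff neither finishes before the other starts.
Sorted by start: M1, M3, M4, M5, M2.
M3 starts before M1 ends → M1 and M3 overlap.
That's a conflict, so the schedule is not conflict-free.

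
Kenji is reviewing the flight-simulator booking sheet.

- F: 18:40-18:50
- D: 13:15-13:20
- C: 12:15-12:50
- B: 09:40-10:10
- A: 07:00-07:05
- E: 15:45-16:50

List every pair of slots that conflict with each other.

Sorted by start: A, B, C, D, E, F.
B starts after A ends, so A has no further overlaps.
C starts after B ends, so B has no further overlaps.
D starts after C ends, so C has no further overlaps.
E starts after D ends, so D has no further overlaps.
F starts after E ends.

no overlapping pairs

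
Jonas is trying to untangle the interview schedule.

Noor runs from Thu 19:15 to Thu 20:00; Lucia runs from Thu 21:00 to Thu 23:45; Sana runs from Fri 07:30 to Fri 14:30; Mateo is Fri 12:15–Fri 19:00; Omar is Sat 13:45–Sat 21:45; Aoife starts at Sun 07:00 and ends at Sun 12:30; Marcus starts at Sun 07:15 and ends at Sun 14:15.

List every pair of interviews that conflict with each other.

Aoife & Marcus, Mateo & Sana

Sorted by start: Noor, Lucia, Sana, Mateo, Omar, Aoife, Marcus.
Lucia starts after Noor ends, so nothing later overlaps Noor either.
Sana starts after Lucia ends, so nothing later overlaps Lucia either.
Mateo starts before Sana ends → Sana and Mateo overlap.
Omar starts after Sana ends, so nothing later overlaps Sana either.
Omar starts after Mateo ends, so nothing later overlaps Mateo either.
Aoife starts after Omar ends, so nothing later overlaps Omar either.
Marcus starts before Aoife ends → Aoife and Marcus overlap.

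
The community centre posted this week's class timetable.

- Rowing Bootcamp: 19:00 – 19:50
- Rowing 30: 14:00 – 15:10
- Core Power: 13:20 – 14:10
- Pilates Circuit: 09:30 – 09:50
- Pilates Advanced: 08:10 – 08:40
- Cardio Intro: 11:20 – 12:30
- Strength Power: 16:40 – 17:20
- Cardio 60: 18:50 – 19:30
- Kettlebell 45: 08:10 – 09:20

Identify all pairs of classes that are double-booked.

Cardio 60 & Rowing Bootcamp, Core Power & Rowing 30, Kettlebell 45 & Pilates Advanced

Sorted by start: Kettlebell 45, Pilates Advanced, Pilates Circuit, Cardio Intro, Core Power, Rowing 30, Strength Power, Cardio 60, Rowing Bootcamp.
Pilates Advanced starts before Kettlebell 45 ends → Kettlebell 45 and Pilates Advanced overlap.
Pilates Circuit starts after Kettlebell 45 ends; Kettlebell 45 is clear from here.
Pilates Circuit starts after Pilates Advanced ends; Pilates Advanced is clear from here.
Cardio Intro starts after Pilates Circuit ends; Pilates Circuit is clear from here.
Core Power starts after Cardio Intro ends; Cardio Intro is clear from here.
Rowing 30 starts before Core Power ends → Core Power and Rowing 30 overlap.
Strength Power starts after Core Power ends; Core Power is clear from here.
Strength Power starts after Rowing 30 ends; Rowing 30 is clear from here.
Cardio 60 starts after Strength Power ends; Strength Power is clear from here.
Rowing Bootcamp starts before Cardio 60 ends → Cardio 60 and Rowing Bootcamp overlap.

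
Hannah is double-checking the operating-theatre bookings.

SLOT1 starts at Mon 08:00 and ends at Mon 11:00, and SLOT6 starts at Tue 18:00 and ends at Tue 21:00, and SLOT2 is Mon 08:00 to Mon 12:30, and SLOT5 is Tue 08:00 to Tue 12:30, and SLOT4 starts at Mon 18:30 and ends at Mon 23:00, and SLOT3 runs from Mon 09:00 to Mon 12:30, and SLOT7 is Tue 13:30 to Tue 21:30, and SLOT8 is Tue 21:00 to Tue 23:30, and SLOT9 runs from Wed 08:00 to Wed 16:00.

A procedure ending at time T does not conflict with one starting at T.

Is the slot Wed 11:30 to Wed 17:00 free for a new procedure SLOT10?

SLOT1: ends Mon 11:00 at or before SLOT10 starts Wed 11:30 → clear.
SLOT2: ends Mon 12:30 at or before SLOT10 starts Wed 11:30 → clear.
SLOT3: ends Mon 12:30 at or before SLOT10 starts Wed 11:30 → clear.
SLOT4: ends Mon 23:00 at or before SLOT10 starts Wed 11:30 → clear.
SLOT5: ends Tue 12:30 at or before SLOT10 starts Wed 11:30 → clear.
SLOT7: ends Tue 21:30 at or before SLOT10 starts Wed 11:30 → clear.
SLOT6: ends Tue 21:00 at or before SLOT10 starts Wed 11:30 → clear.
SLOT8: ends Tue 23:30 at or before SLOT10 starts Wed 11:30 → clear.
SLOT9: starts Wed 08:00 before SLOT10 ends Wed 17:00, and ends Wed 16:00 after SLOT10 starts Wed 11:30 → overlap.
SLOT10 overlaps SLOT9.

No — it overlaps SLOT9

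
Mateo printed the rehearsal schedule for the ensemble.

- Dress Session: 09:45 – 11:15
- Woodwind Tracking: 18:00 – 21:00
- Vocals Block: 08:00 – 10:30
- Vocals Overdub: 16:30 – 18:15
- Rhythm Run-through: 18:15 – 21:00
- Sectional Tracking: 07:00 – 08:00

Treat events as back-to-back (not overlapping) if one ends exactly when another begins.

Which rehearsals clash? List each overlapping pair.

Check each pair: they overlap iff neither finishes before the other starts.
Sorted by start: Sectional Tracking, Vocals Block, Dress Session, Vocals Overdub, Woodwind Tracking, Rhythm Run-through.
Vocals Block starts exactly when Sectional Tracking ends (back-to-back, no overlap) — done with Sectional Tracking.
Dress Session starts before Vocals Block ends → Vocals Block and Dress Session overlap.
Vocals Overdub starts after Vocals Block ends — done with Vocals Block.
Vocals Overdub starts after Dress Session ends — done with Dress Session.
Woodwind Tracking starts before Vocals Overdub ends → Vocals Overdub and Woodwind Tracking overlap.
Rhythm Run-through starts exactly when Vocals Overdub ends (back-to-back, no overlap).
Rhythm Run-through starts before Woodwind Tracking ends → Woodwind Tracking and Rhythm Run-through overlap.

Dress Session & Vocals Block, Rhythm Run-through & Woodwind Tracking, Vocals Overdub & Woodwind Tracking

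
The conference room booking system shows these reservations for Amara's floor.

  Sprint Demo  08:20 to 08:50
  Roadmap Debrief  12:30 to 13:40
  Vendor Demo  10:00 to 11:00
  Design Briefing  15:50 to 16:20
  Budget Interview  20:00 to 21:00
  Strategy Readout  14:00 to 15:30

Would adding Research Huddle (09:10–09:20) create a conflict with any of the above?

No — it doesn't clash with anything

Sprint Demo: ends 08:50 at or before Research Huddle starts 09:10 → clear.
Vendor Demo: starts 10:00 at or after Research Huddle ends 09:20 → clear.
Roadmap Debrief: starts 12:30 at or after Research Huddle ends 09:20 → clear.
Strategy Readout: starts 14:00 at or after Research Huddle ends 09:20 → clear.
Design Briefing: starts 15:50 at or after Research Huddle ends 09:20 → clear.
Budget Interview: starts 20:00 at or after Research Huddle ends 09:20 → clear.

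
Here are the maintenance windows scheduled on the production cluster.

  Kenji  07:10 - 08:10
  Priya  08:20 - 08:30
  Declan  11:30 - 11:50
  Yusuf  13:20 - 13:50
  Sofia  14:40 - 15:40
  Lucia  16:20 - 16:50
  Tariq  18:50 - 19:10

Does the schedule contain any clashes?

No

Sorted by start: Kenji, Priya, Declan, Yusuf, Sofia, Lucia, Tariq.
Priya starts after Kenji ends, so Kenji has no further overlaps.
Declan starts after Priya ends, so Priya has no further overlaps.
Yusuf starts after Declan ends, so Declan has no further overlaps.
Sofia starts after Yusuf ends, so Yusuf has no further overlaps.
Lucia starts after Sofia ends, so Sofia has no further overlaps.
Tariq starts after Lucia ends.
Every pair is clear; the schedule has no overlaps.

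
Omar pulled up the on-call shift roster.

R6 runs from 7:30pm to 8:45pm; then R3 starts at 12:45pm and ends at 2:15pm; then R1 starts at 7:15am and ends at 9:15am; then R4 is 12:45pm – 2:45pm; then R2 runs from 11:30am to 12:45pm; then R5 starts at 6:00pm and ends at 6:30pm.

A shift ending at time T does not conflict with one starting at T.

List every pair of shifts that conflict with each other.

R3 & R4

Sorted by start: R1, R2, R3, R4, R5, R6.
R2 starts after R1 ends, so R1 has no further overlaps.
R3 starts exactly when R2 ends (back-to-back, no overlap), so R2 has no further overlaps.
R4 starts before R3 ends → R3 and R4 overlap.
R5 starts after R3 ends, so R3 has no further overlaps.
R5 starts after R4 ends, so R4 has no further overlaps.
R6 starts after R5 ends.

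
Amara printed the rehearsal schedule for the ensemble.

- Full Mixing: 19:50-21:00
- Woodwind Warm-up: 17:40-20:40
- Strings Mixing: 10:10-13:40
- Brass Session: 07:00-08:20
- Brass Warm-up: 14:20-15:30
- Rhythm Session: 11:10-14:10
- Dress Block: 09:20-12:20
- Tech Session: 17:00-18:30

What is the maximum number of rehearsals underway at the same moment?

3

Sweep the timeline, counting +1 at each start and −1 at each end (ends before starts at a tie):
07:00 start Brass Session → 1
08:20 end Brass Session → 0
09:20 start Dress Block → 1
10:10 start Strings Mixing → 2
11:10 start Rhythm Session → 3
12:20 end Dress Block → 2
13:40 end Strings Mixing → 1
14:10 end Rhythm Session → 0
14:20 start Brass Warm-up → 1
15:30 end Brass Warm-up → 0
17:00 start Tech Session → 1
17:40 start Woodwind Warm-up → 2
18:30 end Tech Session → 1
19:50 start Full Mixing → 2
20:40 end Woodwind Warm-up → 1
21:00 end Full Mixing → 0
Peak is 3, at 11:10 (Dress Block, Rhythm Session, Strings Mixing).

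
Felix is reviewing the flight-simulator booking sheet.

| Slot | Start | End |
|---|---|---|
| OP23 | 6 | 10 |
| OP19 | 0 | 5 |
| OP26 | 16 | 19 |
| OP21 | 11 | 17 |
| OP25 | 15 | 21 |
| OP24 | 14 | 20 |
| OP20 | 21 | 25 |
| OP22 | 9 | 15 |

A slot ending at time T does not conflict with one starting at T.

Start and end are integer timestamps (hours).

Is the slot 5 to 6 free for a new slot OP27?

Yes — the slot is free

OP19: ends 5 at or before OP27 starts 5 → clear.
OP23: starts 6 at or after OP27 ends 6 → clear.
OP22: starts 9 at or after OP27 ends 6 → clear.
OP21: starts 11 at or after OP27 ends 6 → clear.
OP24: starts 14 at or after OP27 ends 6 → clear.
OP25: starts 15 at or after OP27 ends 6 → clear.
OP26: starts 16 at or after OP27 ends 6 → clear.
OP20: starts 21 at or after OP27 ends 6 → clear.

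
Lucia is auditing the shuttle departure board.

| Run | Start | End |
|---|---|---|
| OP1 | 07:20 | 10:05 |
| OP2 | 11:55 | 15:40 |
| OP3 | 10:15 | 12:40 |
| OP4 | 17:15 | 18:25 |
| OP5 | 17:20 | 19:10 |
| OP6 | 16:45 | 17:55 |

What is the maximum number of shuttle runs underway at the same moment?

Sort all start/end points and keep a running count:
07:20 start OP1 → 1
10:05 end OP1 → 0
10:15 start OP3 → 1
11:55 start OP2 → 2
12:40 end OP3 → 1
15:40 end OP2 → 0
16:45 start OP6 → 1
17:15 start OP4 → 2
17:20 start OP5 → 3
17:55 end OP6 → 2
18:25 end OP4 → 1
19:10 end OP5 → 0
Peak is 3, at 17:20 (OP4, OP5, OP6).

3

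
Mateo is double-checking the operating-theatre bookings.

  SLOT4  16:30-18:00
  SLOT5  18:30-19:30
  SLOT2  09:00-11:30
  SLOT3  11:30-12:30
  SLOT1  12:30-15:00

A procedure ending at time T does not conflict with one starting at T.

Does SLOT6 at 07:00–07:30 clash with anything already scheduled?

SLOT2: starts 09:00 at or after SLOT6 ends 07:30 → clear.
SLOT3: starts 11:30 at or after SLOT6 ends 07:30 → clear.
SLOT1: starts 12:30 at or after SLOT6 ends 07:30 → clear.
SLOT4: starts 16:30 at or after SLOT6 ends 07:30 → clear.
SLOT5: starts 18:30 at or after SLOT6 ends 07:30 → clear.

No — it doesn't clash with anything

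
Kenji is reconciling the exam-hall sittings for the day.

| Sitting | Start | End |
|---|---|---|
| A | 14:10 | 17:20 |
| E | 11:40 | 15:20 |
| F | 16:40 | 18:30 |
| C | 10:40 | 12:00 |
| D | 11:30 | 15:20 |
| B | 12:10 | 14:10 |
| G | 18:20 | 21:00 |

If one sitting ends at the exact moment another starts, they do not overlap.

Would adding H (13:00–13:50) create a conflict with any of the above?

C: ends 12:00 at or before H starts 13:00 → clear.
D: starts 11:30 before H ends 13:50, and ends 15:20 after H starts 13:00 → overlap.
E: starts 11:40 before H ends 13:50, and ends 15:20 after H starts 13:00 → overlap.
B: starts 12:10 before H ends 13:50, and ends 14:10 after H starts 13:00 → overlap.
A: starts 14:10 at or after H ends 13:50 → clear.
F: starts 16:40 at or after H ends 13:50 → clear.
G: starts 18:20 at or after H ends 13:50 → clear.
H overlaps B, D, E.

Yes — it overlaps B, D, E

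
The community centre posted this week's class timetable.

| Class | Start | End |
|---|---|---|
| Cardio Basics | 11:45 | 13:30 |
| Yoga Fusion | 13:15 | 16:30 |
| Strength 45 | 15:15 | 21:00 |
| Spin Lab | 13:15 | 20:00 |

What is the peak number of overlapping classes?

3

Walk through starts and ends in time order (an end at T is processed before a start at T):
11:45 start Cardio Basics → 1
13:15 start Spin Lab → 2
13:15 start Yoga Fusion → 3
13:30 end Cardio Basics → 2
15:15 start Strength 45 → 3
16:30 end Yoga Fusion → 2
20:00 end Spin Lab → 1
21:00 end Strength 45 → 0
Peak is 3, at 13:15 (Cardio Basics, Spin Lab, Yoga Fusion).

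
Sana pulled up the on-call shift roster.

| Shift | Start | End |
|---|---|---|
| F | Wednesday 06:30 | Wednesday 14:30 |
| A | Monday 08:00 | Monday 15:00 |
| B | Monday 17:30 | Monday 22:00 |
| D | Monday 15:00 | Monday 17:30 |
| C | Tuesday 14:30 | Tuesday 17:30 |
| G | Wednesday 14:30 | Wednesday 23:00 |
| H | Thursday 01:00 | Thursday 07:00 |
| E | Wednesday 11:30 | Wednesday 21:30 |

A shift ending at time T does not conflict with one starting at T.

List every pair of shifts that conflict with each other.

Two intervals overlap when each starts before the other ends.
Sorted by start: A, D, B, C, F, E, G, H.
D starts exactly when A ends (back-to-back, no overlap) — done with A.
B starts exactly when D ends (back-to-back, no overlap) — done with D.
C starts after B ends — done with B.
F starts after C ends — done with C.
E starts before F ends → F and E overlap.
G starts exactly when F ends (back-to-back, no overlap) — done with F.
G starts before E ends → E and G overlap.
H starts after E ends.
H starts after G ends.

E & F, E & G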